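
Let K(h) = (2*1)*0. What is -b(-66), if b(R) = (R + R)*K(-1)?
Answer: 0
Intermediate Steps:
K(h) = 0 (K(h) = 2*0 = 0)
b(R) = 0 (b(R) = (R + R)*0 = (2*R)*0 = 0)
-b(-66) = -1*0 = 0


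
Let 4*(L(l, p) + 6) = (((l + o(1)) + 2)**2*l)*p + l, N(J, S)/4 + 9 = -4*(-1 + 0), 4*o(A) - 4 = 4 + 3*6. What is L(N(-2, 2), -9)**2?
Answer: 564585121/16 ≈ 3.5287e+7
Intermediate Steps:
o(A) = 13/2 (o(A) = 1 + (4 + 3*6)/4 = 1 + (4 + 18)/4 = 1 + (1/4)*22 = 1 + 11/2 = 13/2)
N(J, S) = -20 (N(J, S) = -36 + 4*(-4*(-1 + 0)) = -36 + 4*(-4*(-1)) = -36 + 4*4 = -36 + 16 = -20)
L(l, p) = -6 + l/4 + l*p*(17/2 + l)**2/4 (L(l, p) = -6 + ((((l + 13/2) + 2)**2*l)*p + l)/4 = -6 + ((((13/2 + l) + 2)**2*l)*p + l)/4 = -6 + (((17/2 + l)**2*l)*p + l)/4 = -6 + ((l*(17/2 + l)**2)*p + l)/4 = -6 + (l*p*(17/2 + l)**2 + l)/4 = -6 + (l + l*p*(17/2 + l)**2)/4 = -6 + (l/4 + l*p*(17/2 + l)**2/4) = -6 + l/4 + l*p*(17/2 + l)**2/4)
L(N(-2, 2), -9)**2 = (-6 + (1/4)*(-20) + (1/16)*(-20)*(-9)*(17 + 2*(-20))**2)**2 = (-6 - 5 + (1/16)*(-20)*(-9)*(17 - 40)**2)**2 = (-6 - 5 + (1/16)*(-20)*(-9)*(-23)**2)**2 = (-6 - 5 + (1/16)*(-20)*(-9)*529)**2 = (-6 - 5 + 23805/4)**2 = (23761/4)**2 = 564585121/16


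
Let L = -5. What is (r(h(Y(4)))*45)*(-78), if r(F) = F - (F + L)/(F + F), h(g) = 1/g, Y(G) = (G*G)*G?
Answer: -17916795/32 ≈ -5.5990e+5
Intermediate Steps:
Y(G) = G**3 (Y(G) = G**2*G = G**3)
h(g) = 1/g
r(F) = F - (-5 + F)/(2*F) (r(F) = F - (F - 5)/(F + F) = F - (-5 + F)/(2*F))
(r(h(Y(4)))*45)*(-78) = ((-1/2 + 1/(4**3) + 5/(2*(1/(4**3))))*45)*(-78) = ((-1/2 + 1/64 + 5/(2*(1/64)))*45)*(-78) = ((-1/2 + 1/64 + (5/2)*64)*45)*(-78) = ((-1/2 + 1/64 + 160)*45)*(-78) = ((10209/64)*45)*(-78) = (459405/64)*(-78) = -17916795/32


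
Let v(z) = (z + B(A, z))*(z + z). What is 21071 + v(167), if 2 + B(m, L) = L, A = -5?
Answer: 131959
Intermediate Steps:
B(m, L) = -2 + L
v(z) = 2*z*(-2 + 2*z) (v(z) = (z + (-2 + z))*(z + z) = (-2 + 2*z)*(2*z) = 2*z*(-2 + 2*z))
21071 + v(167) = 21071 + 4*167*(-1 + 167) = 21071 + 4*167*166 = 21071 + 110888 = 131959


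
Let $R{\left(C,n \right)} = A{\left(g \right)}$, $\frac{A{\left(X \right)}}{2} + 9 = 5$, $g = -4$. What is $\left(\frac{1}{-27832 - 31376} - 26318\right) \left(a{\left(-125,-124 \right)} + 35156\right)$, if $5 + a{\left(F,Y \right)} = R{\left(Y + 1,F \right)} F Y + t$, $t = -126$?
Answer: $\frac{138644061001375}{59208} \approx 2.3416 \cdot 10^{9}$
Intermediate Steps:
$A{\left(X \right)} = -8$ ($A{\left(X \right)} = -18 + 2 \cdot 5 = -18 + 10 = -8$)
$R{\left(C,n \right)} = -8$
$a{\left(F,Y \right)} = -131 - 8 F Y$ ($a{\left(F,Y \right)} = -5 + \left(- 8 F Y - 126\right) = -5 - \left(126 + 8 F Y\right) = -131 - 8 F Y$)
$\left(\frac{1}{-27832 - 31376} - 26318\right) \left(a{\left(-125,-124 \right)} + 35156\right) = \left(\frac{1}{-27832 - 31376} - 26318\right) \left(\left(-131 - \left(-1000\right) \left(-124\right)\right) + 35156\right) = \left(\frac{1}{-59208} - 26318\right) \left(\left(-131 - 124000\right) + 35156\right) = \left(- \frac{1}{59208} - 26318\right) \left(-124131 + 35156\right) = \left(- \frac{1558236145}{59208}\right) \left(-88975\right) = \frac{138644061001375}{59208}$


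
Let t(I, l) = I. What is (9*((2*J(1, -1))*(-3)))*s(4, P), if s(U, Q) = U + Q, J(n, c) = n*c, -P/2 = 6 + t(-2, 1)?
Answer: -216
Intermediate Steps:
P = -8 (P = -2*(6 - 2) = -2*4 = -8)
J(n, c) = c*n
s(U, Q) = Q + U
(9*((2*J(1, -1))*(-3)))*s(4, P) = (9*((2*(-1*1))*(-3)))*(-8 + 4) = (9*((2*(-1))*(-3)))*(-4) = (9*(-2*(-3)))*(-4) = (9*6)*(-4) = 54*(-4) = -216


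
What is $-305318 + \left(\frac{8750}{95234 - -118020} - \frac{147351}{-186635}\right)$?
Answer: $- \frac{6075912471087908}{19900330145} \approx -3.0532 \cdot 10^{5}$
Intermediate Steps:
$-305318 + \left(\frac{8750}{95234 - -118020} - \frac{147351}{-186635}\right) = -305318 + \left(\frac{8750}{95234 + 118020} - - \frac{147351}{186635}\right) = -305318 + \left(\frac{8750}{213254} + \frac{147351}{186635}\right) = -305318 + \left(8750 \cdot \frac{1}{213254} + \frac{147351}{186635}\right) = -305318 + \left(\frac{4375}{106627} + \frac{147351}{186635}\right) = -305318 + \frac{16528123202}{19900330145} = - \frac{6075912471087908}{19900330145}$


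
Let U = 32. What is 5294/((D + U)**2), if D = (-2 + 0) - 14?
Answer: 2647/128 ≈ 20.680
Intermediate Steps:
D = -16 (D = -2 - 14 = -16)
5294/((D + U)**2) = 5294/((-16 + 32)**2) = 5294/(16**2) = 5294/256 = 5294*(1/256) = 2647/128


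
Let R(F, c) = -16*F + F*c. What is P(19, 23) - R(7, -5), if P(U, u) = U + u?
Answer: 189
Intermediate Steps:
P(19, 23) - R(7, -5) = (19 + 23) - 7*(-16 - 5) = 42 - 7*(-21) = 42 - 1*(-147) = 42 + 147 = 189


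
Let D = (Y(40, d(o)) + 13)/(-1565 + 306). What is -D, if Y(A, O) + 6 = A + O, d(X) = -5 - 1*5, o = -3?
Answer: 37/1259 ≈ 0.029388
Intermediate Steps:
d(X) = -10 (d(X) = -5 - 5 = -10)
Y(A, O) = -6 + A + O (Y(A, O) = -6 + (A + O) = -6 + A + O)
D = -37/1259 (D = ((-6 + 40 - 10) + 13)/(-1565 + 306) = (24 + 13)/(-1259) = 37*(-1/1259) = -37/1259 ≈ -0.029388)
-D = -1*(-37/1259) = 37/1259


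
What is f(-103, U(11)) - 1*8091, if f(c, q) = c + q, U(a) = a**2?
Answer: -8073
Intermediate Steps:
f(-103, U(11)) - 1*8091 = (-103 + 11**2) - 1*8091 = (-103 + 121) - 8091 = 18 - 8091 = -8073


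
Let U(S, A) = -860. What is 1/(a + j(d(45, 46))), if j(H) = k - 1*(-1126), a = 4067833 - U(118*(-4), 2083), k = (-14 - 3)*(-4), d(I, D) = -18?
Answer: 1/4069887 ≈ 2.4571e-7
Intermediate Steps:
k = 68 (k = -17*(-4) = 68)
a = 4068693 (a = 4067833 - 1*(-860) = 4067833 + 860 = 4068693)
j(H) = 1194 (j(H) = 68 - 1*(-1126) = 68 + 1126 = 1194)
1/(a + j(d(45, 46))) = 1/(4068693 + 1194) = 1/4069887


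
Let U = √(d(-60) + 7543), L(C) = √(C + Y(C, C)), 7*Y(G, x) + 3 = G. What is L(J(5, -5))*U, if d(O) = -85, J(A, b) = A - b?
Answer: 11*√678 ≈ 286.42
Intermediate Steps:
Y(G, x) = -3/7 + G/7
L(C) = √(-3/7 + 8*C/7) (L(C) = √(C + (-3/7 + C/7)) = √(-3/7 + 8*C/7))
U = √7458 (U = √(-85 + 7543) = √7458 ≈ 86.360)
L(J(5, -5))*U = (√(-21 + 56*(5 - 1*(-5)))/7)*√7458 = (√(-21 + 56*(5 + 5))/7)*√7458 = (√(-21 + 56*10)/7)*√7458 = (√(-21 + 560)/7)*√7458 = (√539/7)*√7458 = ((7*√11)/7)*√7458 = √11*√7458 = 11*√678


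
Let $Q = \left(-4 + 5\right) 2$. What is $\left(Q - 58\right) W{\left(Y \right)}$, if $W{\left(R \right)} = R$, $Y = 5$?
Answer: $-280$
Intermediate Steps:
$Q = 2$ ($Q = 1 \cdot 2 = 2$)
$\left(Q - 58\right) W{\left(Y \right)} = \left(2 - 58\right) 5 = \left(-56\right) 5 = -280$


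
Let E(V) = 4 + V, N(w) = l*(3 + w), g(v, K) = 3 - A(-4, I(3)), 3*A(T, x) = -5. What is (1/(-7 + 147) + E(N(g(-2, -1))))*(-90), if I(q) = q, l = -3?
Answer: 23931/14 ≈ 1709.4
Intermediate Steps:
A(T, x) = -5/3 (A(T, x) = (⅓)*(-5) = -5/3)
g(v, K) = 14/3 (g(v, K) = 3 - 1*(-5/3) = 3 + 5/3 = 14/3)
N(w) = -9 - 3*w (N(w) = -3*(3 + w) = -9 - 3*w)
(1/(-7 + 147) + E(N(g(-2, -1))))*(-90) = (1/(-7 + 147) + (4 + (-9 - 3*14/3)))*(-90) = (1/140 + (4 + (-9 - 14)))*(-90) = (1/140 + (4 - 23))*(-90) = (1/140 - 19)*(-90) = -2659/140*(-90) = 23931/14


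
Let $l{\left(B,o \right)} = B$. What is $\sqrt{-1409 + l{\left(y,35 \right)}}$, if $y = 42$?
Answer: $i \sqrt{1367} \approx 36.973 i$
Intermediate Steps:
$\sqrt{-1409 + l{\left(y,35 \right)}} = \sqrt{-1409 + 42} = \sqrt{-1367} = i \sqrt{1367}$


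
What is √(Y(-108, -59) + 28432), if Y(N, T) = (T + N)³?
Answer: I*√4629031 ≈ 2151.5*I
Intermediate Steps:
Y(N, T) = (N + T)³
√(Y(-108, -59) + 28432) = √((-108 - 59)³ + 28432) = √((-167)³ + 28432) = √(-4657463 + 28432) = √(-4629031) = I*√4629031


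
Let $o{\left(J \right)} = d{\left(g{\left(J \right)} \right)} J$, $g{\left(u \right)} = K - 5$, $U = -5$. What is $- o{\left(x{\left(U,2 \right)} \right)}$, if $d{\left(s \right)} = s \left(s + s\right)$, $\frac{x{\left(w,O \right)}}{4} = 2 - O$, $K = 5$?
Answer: $0$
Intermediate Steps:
$x{\left(w,O \right)} = 8 - 4 O$ ($x{\left(w,O \right)} = 4 \left(2 - O\right) = 8 - 4 O$)
$g{\left(u \right)} = 0$ ($g{\left(u \right)} = 5 - 5 = 0$)
$d{\left(s \right)} = 2 s^{2}$ ($d{\left(s \right)} = s 2 s = 2 s^{2}$)
$o{\left(J \right)} = 0$ ($o{\left(J \right)} = 2 \cdot 0^{2} J = 2 \cdot 0 J = 0 J = 0$)
$- o{\left(x{\left(U,2 \right)} \right)} = \left(-1\right) 0 = 0$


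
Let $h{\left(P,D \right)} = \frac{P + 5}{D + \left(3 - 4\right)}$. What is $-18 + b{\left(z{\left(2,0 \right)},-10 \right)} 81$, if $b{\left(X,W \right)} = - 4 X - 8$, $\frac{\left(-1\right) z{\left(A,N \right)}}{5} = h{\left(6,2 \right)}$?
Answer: $17154$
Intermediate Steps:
$h{\left(P,D \right)} = \frac{5 + P}{-1 + D}$ ($h{\left(P,D \right)} = \frac{5 + P}{D + \left(3 - 4\right)} = \frac{5 + P}{D - 1} = \frac{5 + P}{-1 + D}$)
$z{\left(A,N \right)} = -55$ ($z{\left(A,N \right)} = - 5 \frac{5 + 6}{-1 + 2} = - 5 \cdot 1^{-1} \cdot 11 = - 5 \cdot 1 \cdot 11 = \left(-5\right) 11 = -55$)
$b{\left(X,W \right)} = -8 - 4 X$
$-18 + b{\left(z{\left(2,0 \right)},-10 \right)} 81 = -18 + \left(-8 - -220\right) 81 = -18 + \left(-8 + 220\right) 81 = -18 + 212 \cdot 81 = -18 + 17172 = 17154$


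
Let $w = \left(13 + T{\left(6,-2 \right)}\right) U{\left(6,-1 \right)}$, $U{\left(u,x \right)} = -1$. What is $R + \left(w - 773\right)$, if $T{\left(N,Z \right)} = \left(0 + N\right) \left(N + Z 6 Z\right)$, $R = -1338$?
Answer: $-2304$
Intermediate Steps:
$T{\left(N,Z \right)} = N \left(N + 6 Z^{2}\right)$ ($T{\left(N,Z \right)} = N \left(N + 6 Z Z\right) = N \left(N + 6 Z^{2}\right)$)
$w = -193$ ($w = \left(13 + 6 \left(6 + 6 \left(-2\right)^{2}\right)\right) \left(-1\right) = \left(13 + 6 \left(6 + 6 \cdot 4\right)\right) \left(-1\right) = \left(13 + 6 \left(6 + 24\right)\right) \left(-1\right) = \left(13 + 6 \cdot 30\right) \left(-1\right) = \left(13 + 180\right) \left(-1\right) = 193 \left(-1\right) = -193$)
$R + \left(w - 773\right) = -1338 - 966 = -2304$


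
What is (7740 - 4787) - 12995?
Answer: -10042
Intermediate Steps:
(7740 - 4787) - 12995 = 2953 - 12995 = -10042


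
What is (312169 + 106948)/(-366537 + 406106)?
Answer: 419117/39569 ≈ 10.592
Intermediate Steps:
(312169 + 106948)/(-366537 + 406106) = 419117/39569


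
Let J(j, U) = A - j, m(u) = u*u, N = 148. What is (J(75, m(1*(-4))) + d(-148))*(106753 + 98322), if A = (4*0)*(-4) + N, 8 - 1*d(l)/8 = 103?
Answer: -140886525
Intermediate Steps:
d(l) = -760 (d(l) = 64 - 8*103 = 64 - 824 = -760)
m(u) = u²
A = 148 (A = (4*0)*(-4) + 148 = 0*(-4) + 148 = 0 + 148 = 148)
J(j, U) = 148 - j
(J(75, m(1*(-4))) + d(-148))*(106753 + 98322) = ((148 - 1*75) - 760)*(106753 + 98322) = ((148 - 75) - 760)*205075 = (73 - 760)*205075 = -687*205075 = -140886525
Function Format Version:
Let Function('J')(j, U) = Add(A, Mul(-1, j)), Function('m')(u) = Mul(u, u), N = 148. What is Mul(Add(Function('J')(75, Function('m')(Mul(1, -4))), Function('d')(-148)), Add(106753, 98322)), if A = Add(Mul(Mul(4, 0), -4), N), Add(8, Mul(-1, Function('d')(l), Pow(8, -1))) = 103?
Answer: -140886525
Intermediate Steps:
Function('d')(l) = -760 (Function('d')(l) = Add(64, Mul(-8, 103)) = Add(64, -824) = -760)
Function('m')(u) = Pow(u, 2)
A = 148 (A = Add(Mul(Mul(4, 0), -4), 148) = Add(Mul(0, -4), 148) = Add(0, 148) = 148)
Function('J')(j, U) = Add(148, Mul(-1, j))
Mul(Add(Function('J')(75, Function('m')(Mul(1, -4))), Function('d')(-148)), Add(106753, 98322)) = Mul(Add(Add(148, Mul(-1, 75)), -760), Add(106753, 98322)) = Mul(Add(Add(148, -75), -760), 205075) = Mul(Add(73, -760), 205075) = Mul(-687, 205075) = -140886525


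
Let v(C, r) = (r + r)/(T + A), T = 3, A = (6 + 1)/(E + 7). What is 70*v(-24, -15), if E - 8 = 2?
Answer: -17850/29 ≈ -615.52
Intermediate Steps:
E = 10 (E = 8 + 2 = 10)
A = 7/17 (A = (6 + 1)/(10 + 7) = 7/17 ≈ 0.41176)
v(C, r) = 17*r/29 (v(C, r) = (r + r)/(3 + 7/17) = (2*r)/(58/17) = (2*r)*(17/58) = 17*r/29)
70*v(-24, -15) = 70*((17/29)*(-15)) = 70*(-255/29) = -17850/29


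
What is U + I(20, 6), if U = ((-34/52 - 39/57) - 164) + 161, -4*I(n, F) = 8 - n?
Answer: -661/494 ≈ -1.3381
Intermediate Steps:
I(n, F) = -2 + n/4 (I(n, F) = -(8 - n)/4 = -2 + n/4)
U = -2143/494 (U = ((-34*1/52 - 39*1/57) - 164) + 161 = ((-17/26 - 13/19) - 164) + 161 = (-661/494 - 164) + 161 = -81677/494 + 161 = -2143/494 ≈ -4.3381)
U + I(20, 6) = -2143/494 + (-2 + (¼)*20) = -2143/494 + (-2 + 5) = -2143/494 + 3 = -661/494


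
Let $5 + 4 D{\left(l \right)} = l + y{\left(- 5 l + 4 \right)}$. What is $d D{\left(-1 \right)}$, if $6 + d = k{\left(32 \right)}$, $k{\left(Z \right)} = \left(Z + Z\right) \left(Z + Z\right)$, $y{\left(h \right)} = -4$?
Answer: $-10225$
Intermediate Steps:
$k{\left(Z \right)} = 4 Z^{2}$ ($k{\left(Z \right)} = 2 Z 2 Z = 4 Z^{2}$)
$D{\left(l \right)} = - \frac{9}{4} + \frac{l}{4}$ ($D{\left(l \right)} = - \frac{5}{4} + \frac{l - 4}{4} = - \frac{5}{4} + \frac{-4 + l}{4} = - \frac{5}{4} + \left(-1 + \frac{l}{4}\right) = - \frac{9}{4} + \frac{l}{4}$)
$d = 4090$ ($d = -6 + 4 \cdot 32^{2} = -6 + 4 \cdot 1024 = -6 + 4096 = 4090$)
$d D{\left(-1 \right)} = 4090 \left(- \frac{9}{4} + \frac{1}{4} \left(-1\right)\right) = 4090 \left(- \frac{9}{4} - \frac{1}{4}\right) = 4090 \left(- \frac{5}{2}\right) = -10225$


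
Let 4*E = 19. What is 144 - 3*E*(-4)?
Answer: 201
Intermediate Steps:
E = 19/4 (E = (1/4)*19 = 19/4 ≈ 4.7500)
144 - 3*E*(-4) = 144 - 57*(-4)/4 = 144 - 3*(-19) = 144 + 57 = 201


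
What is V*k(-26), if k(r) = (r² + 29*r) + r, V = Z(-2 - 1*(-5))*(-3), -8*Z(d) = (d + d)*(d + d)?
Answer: -1404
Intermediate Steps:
Z(d) = -d²/2 (Z(d) = -(d + d)*(d + d)/8 = -2*d*2*d/8 = -d²/2)
V = 27/2 (V = -(-2 - 1*(-5))²/2*(-3) = -(-2 + 5)²/2*(-3) = -½*3²*(-3) = -½*9*(-3) = -9/2*(-3) = 27/2 ≈ 13.500)
k(r) = r² + 30*r
V*k(-26) = 27*(-26*(30 - 26))/2 = 27*(-26*4)/2 = (27/2)*(-104) = -1404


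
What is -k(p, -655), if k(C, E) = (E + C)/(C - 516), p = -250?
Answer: -905/766 ≈ -1.1815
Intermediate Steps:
k(C, E) = (C + E)/(-516 + C)
-k(p, -655) = -(-250 - 655)/(-516 - 250) = -(-905)/(-766) = -(-1)*(-905)/766 = -1*905/766 = -905/766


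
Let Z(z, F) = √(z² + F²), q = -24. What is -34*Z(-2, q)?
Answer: -68*√145 ≈ -818.83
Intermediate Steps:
Z(z, F) = √(F² + z²)
-34*Z(-2, q) = -34*√((-24)² + (-2)²) = -34*√(576 + 4) = -68*√145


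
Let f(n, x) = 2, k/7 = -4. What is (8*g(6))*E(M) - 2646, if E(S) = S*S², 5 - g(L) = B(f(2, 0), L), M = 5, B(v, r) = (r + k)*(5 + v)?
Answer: 156354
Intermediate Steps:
k = -28 (k = 7*(-4) = -28)
B(v, r) = (-28 + r)*(5 + v) (B(v, r) = (r - 28)*(5 + v) = (-28 + r)*(5 + v))
g(L) = 201 - 7*L (g(L) = 5 - (-140 - 28*2 + 5*L + L*2) = 5 - (-140 - 56 + 5*L + 2*L) = 5 - (-196 + 7*L) = 5 + (196 - 7*L) = 201 - 7*L)
E(S) = S³
(8*g(6))*E(M) - 2646 = (8*(201 - 7*6))*5³ - 2646 = (8*(201 - 42))*125 - 2646 = (8*159)*125 - 2646 = 1272*125 - 2646 = 159000 - 2646 = 156354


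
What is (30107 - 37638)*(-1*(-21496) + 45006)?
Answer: -500826562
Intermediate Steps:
(30107 - 37638)*(-1*(-21496) + 45006) = -7531*(21496 + 45006) = -7531*66502 = -500826562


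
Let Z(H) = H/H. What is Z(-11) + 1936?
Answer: 1937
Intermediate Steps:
Z(H) = 1
Z(-11) + 1936 = 1 + 1936 = 1937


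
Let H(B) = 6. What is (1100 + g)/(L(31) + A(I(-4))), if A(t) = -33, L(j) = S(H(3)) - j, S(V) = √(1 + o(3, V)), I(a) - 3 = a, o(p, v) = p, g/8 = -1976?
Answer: 7354/31 ≈ 237.23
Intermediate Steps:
g = -15808 (g = 8*(-1976) = -15808)
I(a) = 3 + a
S(V) = 2 (S(V) = √(1 + 3) = √4 = 2)
L(j) = 2 - j
(1100 + g)/(L(31) + A(I(-4))) = (1100 - 15808)/((2 - 1*31) - 33) = -14708/((2 - 31) - 33) = -14708/(-29 - 33) = -14708/(-62) = -14708*(-1/62) = 7354/31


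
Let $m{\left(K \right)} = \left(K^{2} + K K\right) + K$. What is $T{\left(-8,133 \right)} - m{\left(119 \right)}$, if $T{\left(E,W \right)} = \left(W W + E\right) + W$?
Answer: $-10627$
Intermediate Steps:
$m{\left(K \right)} = K + 2 K^{2}$ ($m{\left(K \right)} = \left(K^{2} + K^{2}\right) + K = 2 K^{2} + K = K + 2 K^{2}$)
$T{\left(E,W \right)} = E + W + W^{2}$ ($T{\left(E,W \right)} = \left(W^{2} + E\right) + W = \left(E + W^{2}\right) + W = E + W + W^{2}$)
$T{\left(-8,133 \right)} - m{\left(119 \right)} = \left(-8 + 133 + 133^{2}\right) - 119 \left(1 + 2 \cdot 119\right) = \left(-8 + 133 + 17689\right) - 119 \left(1 + 238\right) = 17814 - 119 \cdot 239 = 17814 - 28441 = -10627$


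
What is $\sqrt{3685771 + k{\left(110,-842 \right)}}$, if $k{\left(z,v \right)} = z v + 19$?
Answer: $7 \sqrt{73330} \approx 1895.6$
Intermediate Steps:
$k{\left(z,v \right)} = 19 + v z$ ($k{\left(z,v \right)} = v z + 19 = 19 + v z$)
$\sqrt{3685771 + k{\left(110,-842 \right)}} = \sqrt{3685771 + \left(19 - 92620\right)} = \sqrt{3685771 - 92601} = \sqrt{3593170} = 7 \sqrt{73330}$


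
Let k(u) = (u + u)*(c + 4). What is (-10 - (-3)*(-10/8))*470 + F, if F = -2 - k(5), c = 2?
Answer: -13049/2 ≈ -6524.5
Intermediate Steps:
k(u) = 12*u (k(u) = (u + u)*(2 + 4) = (2*u)*6 = 12*u)
F = -62 (F = -2 - 12*5 = -2 - 1*60 = -2 - 60 = -62)
(-10 - (-3)*(-10/8))*470 + F = (-10 - (-3)*(-10/8))*470 - 62 = (-10 - (-3)*(-10*⅛))*470 - 62 = (-10 - (-3)*(-5)/4)*470 - 62 = (-10 - 1*15/4)*470 - 62 = (-10 - 15/4)*470 - 62 = -55/4*470 - 62 = -12925/2 - 62 = -13049/2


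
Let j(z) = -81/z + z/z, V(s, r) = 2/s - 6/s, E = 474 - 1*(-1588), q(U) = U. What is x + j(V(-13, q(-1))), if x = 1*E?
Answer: 7199/4 ≈ 1799.8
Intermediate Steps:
E = 2062 (E = 474 + 1588 = 2062)
V(s, r) = -4/s
j(z) = 1 - 81/z (j(z) = -81/z + 1 = 1 - 81/z)
x = 2062 (x = 1*2062 = 2062)
x + j(V(-13, q(-1))) = 2062 + (-81 - 4/(-13))/((-4/(-13))) = 2062 + (-81 - 4*(-1/13))/((-4*(-1/13))) = 2062 + (-81 + 4/13)/(4/13) = 2062 + (13/4)*(-1049/13) = 2062 - 1049/4 = 7199/4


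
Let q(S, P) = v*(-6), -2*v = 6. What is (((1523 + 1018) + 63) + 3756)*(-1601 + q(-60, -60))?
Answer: -10067880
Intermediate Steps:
v = -3 (v = -½*6 = -3)
q(S, P) = 18 (q(S, P) = -3*(-6) = 18)
(((1523 + 1018) + 63) + 3756)*(-1601 + q(-60, -60)) = (((1523 + 1018) + 63) + 3756)*(-1601 + 18) = ((2541 + 63) + 3756)*(-1583) = (2604 + 3756)*(-1583) = 6360*(-1583) = -10067880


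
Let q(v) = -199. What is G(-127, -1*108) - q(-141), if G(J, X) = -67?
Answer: 132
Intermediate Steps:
G(-127, -1*108) - q(-141) = -67 - 1*(-199) = -67 + 199 = 132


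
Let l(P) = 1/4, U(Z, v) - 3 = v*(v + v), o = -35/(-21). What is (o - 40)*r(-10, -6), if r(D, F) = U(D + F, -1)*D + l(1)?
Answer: 22885/12 ≈ 1907.1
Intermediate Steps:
o = 5/3 (o = -35*(-1/21) = 5/3 ≈ 1.6667)
U(Z, v) = 3 + 2*v**2 (U(Z, v) = 3 + v*(v + v) = 3 + v*(2*v) = 3 + 2*v**2)
l(P) = 1/4
r(D, F) = 1/4 + 5*D (r(D, F) = (3 + 2*(-1)**2)*D + 1/4 = (3 + 2*1)*D + 1/4 = (3 + 2)*D + 1/4 = 5*D + 1/4 = 1/4 + 5*D)
(o - 40)*r(-10, -6) = (5/3 - 40)*(1/4 + 5*(-10)) = -115*(1/4 - 50)/3 = -115/3*(-199/4) = 22885/12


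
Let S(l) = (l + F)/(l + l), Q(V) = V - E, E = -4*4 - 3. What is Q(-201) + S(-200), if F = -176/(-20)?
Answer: -90761/500 ≈ -181.52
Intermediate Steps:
F = 44/5 (F = -176*(-1/20) = 44/5 ≈ 8.8000)
E = -19 (E = -16 - 3 = -19)
Q(V) = 19 + V (Q(V) = V - 1*(-19) = V + 19 = 19 + V)
S(l) = (44/5 + l)/(2*l) (S(l) = (l + 44/5)/(l + l) = (44/5 + l)/((2*l)) = (44/5 + l)*(1/(2*l)) = (44/5 + l)/(2*l))
Q(-201) + S(-200) = (19 - 201) + (1/10)*(44 + 5*(-200))/(-200) = -182 + (1/10)*(-1/200)*(44 - 1000) = -182 + (1/10)*(-1/200)*(-956) = -182 + 239/500 = -90761/500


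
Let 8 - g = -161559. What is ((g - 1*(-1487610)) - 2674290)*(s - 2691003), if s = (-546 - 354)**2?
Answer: 1928240628339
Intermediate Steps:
g = 161567 (g = 8 - 1*(-161559) = 8 + 161559 = 161567)
s = 810000 (s = (-900)**2 = 810000)
((g - 1*(-1487610)) - 2674290)*(s - 2691003) = ((161567 - 1*(-1487610)) - 2674290)*(810000 - 2691003) = ((161567 + 1487610) - 2674290)*(-1881003) = (1649177 - 2674290)*(-1881003) = -1025113*(-1881003) = 1928240628339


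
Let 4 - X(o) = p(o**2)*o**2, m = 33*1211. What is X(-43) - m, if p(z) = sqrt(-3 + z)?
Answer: -39959 - 1849*sqrt(1846) ≈ -1.1940e+5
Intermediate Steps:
m = 39963
X(o) = 4 - o**2*sqrt(-3 + o**2) (X(o) = 4 - sqrt(-3 + o**2)*o**2 = 4 - o**2*sqrt(-3 + o**2))
X(-43) - m = (4 - 1*(-43)**2*sqrt(-3 + (-43)**2)) - 1*39963 = (4 - 1*1849*sqrt(-3 + 1849)) - 39963 = (4 - 1*1849*sqrt(1846)) - 39963 = (4 - 1849*sqrt(1846)) - 39963 = -39959 - 1849*sqrt(1846)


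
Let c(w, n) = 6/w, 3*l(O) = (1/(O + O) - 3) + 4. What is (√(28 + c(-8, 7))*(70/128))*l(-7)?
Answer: 65*√109/768 ≈ 0.88362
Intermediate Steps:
l(O) = ⅓ + 1/(6*O) (l(O) = ((1/(O + O) - 3) + 4)/3 = ((1/(2*O) - 3) + 4)/3 = ((-3 + 1/(2*O)) + 4)/3 = (1 + 1/(2*O))/3 = ⅓ + 1/(6*O))
(√(28 + c(-8, 7))*(70/128))*l(-7) = (√(28 + 6/(-8))*(70/128))*((⅙)*(1 + 2*(-7))/(-7)) = (√(28 + 6*(-⅛))*(70*(1/128)))*((⅙)*(-⅐)*(1 - 14)) = (√(28 - ¾)*(35/64))*((⅙)*(-⅐)*(-13)) = (√(109/4)*(35/64))*(13/42) = ((√109/2)*(35/64))*(13/42) = (35*√109/128)*(13/42) = 65*√109/768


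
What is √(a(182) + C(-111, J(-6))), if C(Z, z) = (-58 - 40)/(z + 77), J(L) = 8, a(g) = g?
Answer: 6*√36295/85 ≈ 13.448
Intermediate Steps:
C(Z, z) = -98/(77 + z)
√(a(182) + C(-111, J(-6))) = √(182 - 98/(77 + 8)) = √(182 - 98/85) = √(15372/85) = 6*√36295/85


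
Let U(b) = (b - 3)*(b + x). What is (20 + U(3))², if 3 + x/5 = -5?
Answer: 400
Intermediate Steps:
x = -40 (x = -15 + 5*(-5) = -15 - 25 = -40)
U(b) = (-40 + b)*(-3 + b) (U(b) = (b - 3)*(b - 40) = (-3 + b)*(-40 + b) = (-40 + b)*(-3 + b))
(20 + U(3))² = (20 + (120 + 3² - 43*3))² = (20 + (120 + 9 - 129))² = (20 + 0)² = 20² = 400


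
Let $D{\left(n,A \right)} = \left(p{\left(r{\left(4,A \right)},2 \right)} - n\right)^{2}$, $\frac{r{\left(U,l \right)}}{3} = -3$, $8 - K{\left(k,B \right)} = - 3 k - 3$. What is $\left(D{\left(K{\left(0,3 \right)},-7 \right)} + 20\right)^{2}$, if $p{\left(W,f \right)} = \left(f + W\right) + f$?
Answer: $76176$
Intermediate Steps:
$K{\left(k,B \right)} = 11 + 3 k$ ($K{\left(k,B \right)} = 8 - \left(- 3 k - 3\right) = 8 - \left(-3 - 3 k\right) = 8 + \left(3 + 3 k\right) = 11 + 3 k$)
$r{\left(U,l \right)} = -9$ ($r{\left(U,l \right)} = 3 \left(-3\right) = -9$)
$p{\left(W,f \right)} = W + 2 f$ ($p{\left(W,f \right)} = \left(W + f\right) + f = W + 2 f$)
$D{\left(n,A \right)} = \left(-5 - n\right)^{2}$ ($D{\left(n,A \right)} = \left(\left(-9 + 2 \cdot 2\right) - n\right)^{2} = \left(\left(-9 + 4\right) - n\right)^{2} = \left(-5 - n\right)^{2}$)
$\left(D{\left(K{\left(0,3 \right)},-7 \right)} + 20\right)^{2} = \left(\left(5 + \left(11 + 3 \cdot 0\right)\right)^{2} + 20\right)^{2} = \left(\left(5 + \left(11 + 0\right)\right)^{2} + 20\right)^{2} = \left(\left(5 + 11\right)^{2} + 20\right)^{2} = \left(16^{2} + 20\right)^{2} = \left(256 + 20\right)^{2} = 276^{2} = 76176$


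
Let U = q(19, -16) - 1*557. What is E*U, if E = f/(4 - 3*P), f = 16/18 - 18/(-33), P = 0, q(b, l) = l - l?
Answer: -39547/198 ≈ -199.73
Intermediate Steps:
q(b, l) = 0
f = 142/99 (f = 16*(1/18) - 18*(-1/33) = 8/9 + 6/11 = 142/99 ≈ 1.4343)
U = -557 (U = 0 - 1*557 = 0 - 557 = -557)
E = 71/198 (E = 142/(99*(4 - 3*0)) = 142/(99*(4 + 0)) = (142/99)/4 = (142/99)*(1/4) = 71/198 ≈ 0.35859)
E*U = (71/198)*(-557) = -39547/198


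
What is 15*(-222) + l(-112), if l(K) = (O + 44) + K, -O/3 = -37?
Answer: -3287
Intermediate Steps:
O = 111 (O = -3*(-37) = 111)
l(K) = 155 + K (l(K) = (111 + 44) + K = 155 + K)
15*(-222) + l(-112) = 15*(-222) + (155 - 112) = -3330 + 43 = -3287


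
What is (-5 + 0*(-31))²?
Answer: 25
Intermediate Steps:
(-5 + 0*(-31))² = (-5 + 0)² = (-5)² = 25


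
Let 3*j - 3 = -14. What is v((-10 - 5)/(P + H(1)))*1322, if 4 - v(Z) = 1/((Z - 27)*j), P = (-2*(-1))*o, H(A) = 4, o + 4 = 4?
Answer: 2379600/451 ≈ 5276.3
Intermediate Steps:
o = 0 (o = -4 + 4 = 0)
j = -11/3 (j = 1 + (1/3)*(-14) = 1 - 14/3 = -11/3 ≈ -3.6667)
P = 0 (P = -2*(-1)*0 = 2*0 = 0)
v(Z) = 4 + 3/(11*(-27 + Z)) (v(Z) = 4 - 1/((Z - 27)*(-11/3)) = 4 - (-3)/((-27 + Z)*11) = 4 - (-3)/(11*(-27 + Z)) = 4 + 3/(11*(-27 + Z)))
v((-10 - 5)/(P + H(1)))*1322 = ((-1185 + 44*((-10 - 5)/(0 + 4)))/(11*(-27 + (-10 - 5)/(0 + 4))))*1322 = ((-1185 + 44*(-15/4))/(11*(-27 - 15/4)))*1322 = ((-1185 - 165)/(11*(-123/4)))*1322 = ((1/11)*(-4/123)*(-1350))*1322 = (1800/451)*1322 = 2379600/451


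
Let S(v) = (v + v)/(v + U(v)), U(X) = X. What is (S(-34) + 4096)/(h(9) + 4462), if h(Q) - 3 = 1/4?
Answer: 16388/17861 ≈ 0.91753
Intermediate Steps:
h(Q) = 13/4 (h(Q) = 3 + 1/4 = 3 + ¼ = 13/4)
S(v) = 1 (S(v) = (v + v)/(v + v) = (2*v)/((2*v)) = (2*v)*(1/(2*v)) = 1)
(S(-34) + 4096)/(h(9) + 4462) = (1 + 4096)/(13/4 + 4462) = 4097/(17861/4) = 4097*(4/17861) = 16388/17861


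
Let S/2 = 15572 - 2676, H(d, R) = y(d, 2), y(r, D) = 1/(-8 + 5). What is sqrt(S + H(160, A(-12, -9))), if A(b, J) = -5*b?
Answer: 5*sqrt(9285)/3 ≈ 160.60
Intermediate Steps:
y(r, D) = -1/3 (y(r, D) = 1/(-3) = -1/3)
H(d, R) = -1/3
S = 25792 (S = 2*(15572 - 2676) = 2*12896 = 25792)
sqrt(S + H(160, A(-12, -9))) = sqrt(25792 - 1/3) = sqrt(77375/3) = 5*sqrt(9285)/3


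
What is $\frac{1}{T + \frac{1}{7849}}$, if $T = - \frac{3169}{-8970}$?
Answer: $\frac{70405530}{24882451} \approx 2.8295$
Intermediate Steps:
$T = \frac{3169}{8970}$ ($T = \left(-3169\right) \left(- \frac{1}{8970}\right) = \frac{3169}{8970} \approx 0.35329$)
$\frac{1}{T + \frac{1}{7849}} = \frac{1}{\frac{3169}{8970} + \frac{1}{7849}} = \frac{1}{\frac{24882451}{70405530}} = \frac{70405530}{24882451}$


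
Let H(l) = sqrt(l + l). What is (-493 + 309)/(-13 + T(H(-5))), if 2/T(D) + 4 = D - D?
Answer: 368/27 ≈ 13.630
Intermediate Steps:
H(l) = sqrt(2)*sqrt(l) (H(l) = sqrt(2*l) = sqrt(2)*sqrt(l))
T(D) = -1/2 (T(D) = 2/(-4 + (D - D)) = 2/(-4 + 0) = 2/(-4) = 2*(-1/4) = -1/2)
(-493 + 309)/(-13 + T(H(-5))) = (-493 + 309)/(-13 - 1/2) = -184/(-27/2) = -184*(-2/27) = 368/27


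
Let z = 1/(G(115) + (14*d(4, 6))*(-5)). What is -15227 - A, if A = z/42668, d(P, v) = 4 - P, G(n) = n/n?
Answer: -649705637/42668 ≈ -15227.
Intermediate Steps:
G(n) = 1
z = 1 (z = 1/(1 + (14*(4 - 1*4))*(-5)) = 1/(1 + (14*(4 - 4))*(-5)) = 1/(1 + (14*0)*(-5)) = 1/(1 + 0*(-5)) = 1/(1 + 0) = 1/1 = 1)
A = 1/42668 ≈ 2.3437e-5
-15227 - A = -15227 - 1*1/42668 = -15227 - 1/42668 = -649705637/42668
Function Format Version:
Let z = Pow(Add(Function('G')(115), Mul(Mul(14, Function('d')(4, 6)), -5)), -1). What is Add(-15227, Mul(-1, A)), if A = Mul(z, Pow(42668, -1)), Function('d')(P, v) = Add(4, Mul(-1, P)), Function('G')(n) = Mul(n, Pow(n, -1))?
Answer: Rational(-649705637, 42668) ≈ -15227.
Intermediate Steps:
Function('G')(n) = 1
z = 1 (z = Pow(Add(1, Mul(Mul(14, Add(4, Mul(-1, 4))), -5)), -1) = Pow(Add(1, Mul(Mul(14, Add(4, -4)), -5)), -1) = Pow(Add(1, Mul(Mul(14, 0), -5)), -1) = Pow(Add(1, Mul(0, -5)), -1) = Pow(Add(1, 0), -1) = Pow(1, -1) = 1)
A = Rational(1, 42668) (A = Mul(1, Pow(42668, -1)) = Mul(1, Rational(1, 42668)) = Rational(1, 42668) ≈ 2.3437e-5)
Add(-15227, Mul(-1, A)) = Add(-15227, Mul(-1, Rational(1, 42668))) = Add(-15227, Rational(-1, 42668)) = Rational(-649705637, 42668)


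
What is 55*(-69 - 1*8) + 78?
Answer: -4157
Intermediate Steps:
55*(-69 - 1*8) + 78 = 55*(-69 - 8) + 78 = 55*(-77) + 78 = -4235 + 78 = -4157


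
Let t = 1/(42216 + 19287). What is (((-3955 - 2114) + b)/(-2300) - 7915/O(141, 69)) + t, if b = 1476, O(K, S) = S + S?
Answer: -7830785171/141456900 ≈ -55.358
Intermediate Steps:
O(K, S) = 2*S
t = 1/61503 ≈ 1.6259e-5
(((-3955 - 2114) + b)/(-2300) - 7915/O(141, 69)) + t = (((-3955 - 2114) + 1476)/(-2300) - 7915/(2*69)) + 1/61503 = ((-6069 + 1476)*(-1/2300) - 7915/138) + 1/61503 = (-4593*(-1/2300) - 7915*1/138) + 1/61503 = (4593/2300 - 7915/138) + 1/61503 = -381971/6900 + 1/61503 = -7830785171/141456900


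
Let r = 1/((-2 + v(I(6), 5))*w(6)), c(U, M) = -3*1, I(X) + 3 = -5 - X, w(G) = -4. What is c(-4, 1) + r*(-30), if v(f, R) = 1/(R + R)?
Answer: -132/19 ≈ -6.9474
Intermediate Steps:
I(X) = -8 - X (I(X) = -3 + (-5 - X) = -8 - X)
c(U, M) = -3
v(f, R) = 1/(2*R)
r = 5/38 (r = 1/((-2 + (1/2)/5)*(-4)) = 1/((-2 + (1/2)*(1/5))*(-4)) = 1/((-2 + 1/10)*(-4)) = 1/(-19/10*(-4)) = 1/(38/5) = 5/38 ≈ 0.13158)
c(-4, 1) + r*(-30) = -3 + (5/38)*(-30) = -3 - 75/19 = -132/19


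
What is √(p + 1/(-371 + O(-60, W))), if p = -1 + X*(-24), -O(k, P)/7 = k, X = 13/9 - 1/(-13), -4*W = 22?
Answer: 4*I*√174642/273 ≈ 6.1231*I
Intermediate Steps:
W = -11/2 (W = -¼*22 = -11/2 ≈ -5.5000)
X = 178/117 (X = 13*(⅑) - 1*(-1/13) = 13/9 + 1/13 = 178/117 ≈ 1.5214)
O(k, P) = -7*k
p = -1463/39 (p = -1 + (178/117)*(-24) = -1 - 1424/39 = -1463/39 ≈ -37.513)
√(p + 1/(-371 + O(-60, W))) = √(-1463/39 + 1/(-371 - 7*(-60))) = √(-1463/39 + 1/(-371 + 420)) = √(-1463/39 + 1/49) = √(-71648/1911) = 4*I*√174642/273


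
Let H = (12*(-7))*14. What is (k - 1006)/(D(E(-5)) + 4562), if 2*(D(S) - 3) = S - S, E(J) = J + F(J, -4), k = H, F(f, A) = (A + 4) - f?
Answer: -2182/4565 ≈ -0.47798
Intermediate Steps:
F(f, A) = 4 + A - f (F(f, A) = (4 + A) - f = 4 + A - f)
H = -1176 (H = -84*14 = -1176)
k = -1176
E(J) = 0 (E(J) = J + (4 - 4 - J) = J - J = 0)
D(S) = 3 (D(S) = 3 + (S - S)/2 = 3 + (½)*0 = 3 + 0 = 3)
(k - 1006)/(D(E(-5)) + 4562) = (-1176 - 1006)/(3 + 4562) = -2182/4565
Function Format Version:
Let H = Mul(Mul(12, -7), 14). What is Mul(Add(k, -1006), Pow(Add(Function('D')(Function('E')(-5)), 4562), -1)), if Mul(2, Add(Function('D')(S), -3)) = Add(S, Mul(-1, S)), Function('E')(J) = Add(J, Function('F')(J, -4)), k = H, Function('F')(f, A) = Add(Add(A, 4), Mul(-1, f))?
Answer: Rational(-2182, 4565) ≈ -0.47798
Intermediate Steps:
Function('F')(f, A) = Add(4, A, Mul(-1, f)) (Function('F')(f, A) = Add(Add(4, A), Mul(-1, f)) = Add(4, A, Mul(-1, f)))
H = -1176 (H = Mul(-84, 14) = -1176)
k = -1176
Function('E')(J) = 0 (Function('E')(J) = Add(J, Add(4, -4, Mul(-1, J))) = Add(J, Mul(-1, J)) = 0)
Function('D')(S) = 3 (Function('D')(S) = Add(3, Mul(Rational(1, 2), Add(S, Mul(-1, S)))) = Add(3, Mul(Rational(1, 2), 0)) = Add(3, 0) = 3)
Mul(Add(k, -1006), Pow(Add(Function('D')(Function('E')(-5)), 4562), -1)) = Mul(Add(-1176, -1006), Pow(Add(3, 4562), -1)) = Mul(-2182, Pow(4565, -1)) = Mul(-2182, Rational(1, 4565)) = Rational(-2182, 4565)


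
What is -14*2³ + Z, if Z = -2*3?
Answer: -118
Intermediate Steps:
Z = -6
-14*2³ + Z = -14*2³ - 6 = -14*8 - 6 = -112 - 6 = -118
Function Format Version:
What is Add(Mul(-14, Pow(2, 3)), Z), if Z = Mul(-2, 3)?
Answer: -118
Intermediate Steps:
Z = -6
Add(Mul(-14, Pow(2, 3)), Z) = Add(Mul(-14, Pow(2, 3)), -6) = Add(Mul(-14, 8), -6) = Add(-112, -6) = -118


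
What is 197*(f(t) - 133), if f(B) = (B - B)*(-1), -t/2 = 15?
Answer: -26201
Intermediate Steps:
t = -30 (t = -2*15 = -30)
f(B) = 0 (f(B) = 0*(-1) = 0)
197*(f(t) - 133) = 197*(0 - 133) = 197*(-133) = -26201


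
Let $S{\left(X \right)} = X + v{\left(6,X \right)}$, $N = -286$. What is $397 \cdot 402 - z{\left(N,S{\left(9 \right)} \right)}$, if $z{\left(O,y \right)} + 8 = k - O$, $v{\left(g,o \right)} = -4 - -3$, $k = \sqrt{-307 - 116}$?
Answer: $159316 - 3 i \sqrt{47} \approx 1.5932 \cdot 10^{5} - 20.567 i$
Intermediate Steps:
$k = 3 i \sqrt{47}$ ($k = \sqrt{-423} = 3 i \sqrt{47} \approx 20.567 i$)
$v{\left(g,o \right)} = -1$ ($v{\left(g,o \right)} = -4 + 3 = -1$)
$S{\left(X \right)} = -1 + X$ ($S{\left(X \right)} = X - 1 = -1 + X$)
$z{\left(O,y \right)} = -8 - O + 3 i \sqrt{47}$ ($z{\left(O,y \right)} = -8 - \left(O - 3 i \sqrt{47}\right) = -8 - O + 3 i \sqrt{47}$)
$397 \cdot 402 - z{\left(N,S{\left(9 \right)} \right)} = 397 \cdot 402 - \left(-8 - -286 + 3 i \sqrt{47}\right) = 159594 - \left(-8 + 286 + 3 i \sqrt{47}\right) = 159594 - \left(278 + 3 i \sqrt{47}\right) = 159316 - 3 i \sqrt{47}$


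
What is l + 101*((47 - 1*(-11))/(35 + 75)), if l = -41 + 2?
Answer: 784/55 ≈ 14.255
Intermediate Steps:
l = -39
l + 101*((47 - 1*(-11))/(35 + 75)) = -39 + 101*((47 - 1*(-11))/(35 + 75)) = -39 + 101*((47 + 11)/110) = -39 + 101*(58*(1/110)) = -39 + 101*(29/55) = -39 + 2929/55 = 784/55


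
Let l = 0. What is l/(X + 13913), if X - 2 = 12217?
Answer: 0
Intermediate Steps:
X = 12219 (X = 2 + 12217 = 12219)
l/(X + 13913) = 0/(12219 + 13913) = 0/26132 = 0*(1/26132) = 0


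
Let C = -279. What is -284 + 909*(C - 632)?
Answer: -828383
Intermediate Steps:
-284 + 909*(C - 632) = -284 + 909*(-279 - 632) = -284 + 909*(-911) = -284 - 828099 = -828383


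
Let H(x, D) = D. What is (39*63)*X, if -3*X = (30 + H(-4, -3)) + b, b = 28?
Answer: -45045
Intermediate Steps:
X = -55/3 (X = -((30 - 3) + 28)/3 = -(27 + 28)/3 = -⅓*55 = -55/3 ≈ -18.333)
(39*63)*X = (39*63)*(-55/3) = 2457*(-55/3) = -45045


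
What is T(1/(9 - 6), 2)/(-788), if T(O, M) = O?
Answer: -1/2364 ≈ -0.00042301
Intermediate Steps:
T(1/(9 - 6), 2)/(-788) = 1/((9 - 6)*(-788)) = -1/788/3 = (⅓)*(-1/788) = -1/2364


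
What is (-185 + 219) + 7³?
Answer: 377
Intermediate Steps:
(-185 + 219) + 7³ = 34 + 343 = 377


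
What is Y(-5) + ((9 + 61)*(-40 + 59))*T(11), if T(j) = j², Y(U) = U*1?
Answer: 160925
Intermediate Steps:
Y(U) = U
Y(-5) + ((9 + 61)*(-40 + 59))*T(11) = -5 + ((9 + 61)*(-40 + 59))*11² = -5 + (70*19)*121 = -5 + 1330*121 = -5 + 160930 = 160925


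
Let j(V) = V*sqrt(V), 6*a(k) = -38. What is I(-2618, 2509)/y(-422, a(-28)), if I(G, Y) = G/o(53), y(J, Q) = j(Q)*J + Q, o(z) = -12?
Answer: -3927/128576762 - 276199*I*sqrt(57)/64288381 ≈ -3.0542e-5 - 0.032436*I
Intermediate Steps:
a(k) = -19/3 (a(k) = (1/6)*(-38) = -19/3)
j(V) = V**(3/2)
y(J, Q) = Q + J*Q**(3/2) (y(J, Q) = Q**(3/2)*J + Q = J*Q**(3/2) + Q = Q + J*Q**(3/2))
I(G, Y) = -G/12 (I(G, Y) = G/(-12) = G*(-1/12) = -G/12)
I(-2618, 2509)/y(-422, a(-28)) = (-1/12*(-2618))/(-19/3 - (-8018)*I*sqrt(57)/9) = 1309/(6*(-19/3 - (-8018)*I*sqrt(57)/9)) = 1309/(6*(-19/3 + 8018*I*sqrt(57)/9))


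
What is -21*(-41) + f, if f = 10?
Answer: 871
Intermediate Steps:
-21*(-41) + f = -21*(-41) + 10 = 861 + 10 = 871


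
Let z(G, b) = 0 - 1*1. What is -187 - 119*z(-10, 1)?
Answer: -68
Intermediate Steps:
z(G, b) = -1 (z(G, b) = 0 - 1 = -1)
-187 - 119*z(-10, 1) = -187 - 119*(-1) = -187 + 119 = -68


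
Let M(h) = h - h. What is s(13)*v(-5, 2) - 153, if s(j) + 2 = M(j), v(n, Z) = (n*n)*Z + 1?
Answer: -255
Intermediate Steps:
M(h) = 0
v(n, Z) = 1 + Z*n² (v(n, Z) = n²*Z + 1 = Z*n² + 1 = 1 + Z*n²)
s(j) = -2 (s(j) = -2 + 0 = -2)
s(13)*v(-5, 2) - 153 = -2*(1 + 2*(-5)²) - 153 = -2*(1 + 2*25) - 153 = -2*(1 + 50) - 153 = -2*51 - 153 = -102 - 153 = -255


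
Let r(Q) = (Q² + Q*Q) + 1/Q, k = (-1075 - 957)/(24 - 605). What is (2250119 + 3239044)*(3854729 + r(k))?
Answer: 14513719829135612579055/685923952 ≈ 2.1159e+13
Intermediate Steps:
k = 2032/581 (k = -2032/(-581) = -2032*(-1/581) = 2032/581 ≈ 3.4974)
r(Q) = 1/Q + 2*Q² (r(Q) = (Q² + Q²) + 1/Q = 2*Q² + 1/Q = 1/Q + 2*Q²)
(2250119 + 3239044)*(3854729 + r(k)) = (2250119 + 3239044)*(3854729 + (1 + 2*(2032/581)³)/(2032/581)) = 5489163*(3854729 + 581*(1 + 2*(8390176768/196122941))/2032) = 5489163*(3854729 + 581*(1 + 16780353536/196122941)/2032) = 5489163*(3854729 + (581/2032)*(16976476477/196122941)) = 5489163*(3854729 + 16976476477/685923952) = 5489163*(2644067926045485/685923952) = 14513719829135612579055/685923952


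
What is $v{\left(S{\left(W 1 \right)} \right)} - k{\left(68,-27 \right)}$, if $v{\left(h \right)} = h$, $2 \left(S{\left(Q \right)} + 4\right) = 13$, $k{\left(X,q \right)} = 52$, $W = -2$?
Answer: $- \frac{99}{2} \approx -49.5$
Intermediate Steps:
$S{\left(Q \right)} = \frac{5}{2}$ ($S{\left(Q \right)} = -4 + \frac{1}{2} \cdot 13 = -4 + \frac{13}{2} = \frac{5}{2}$)
$v{\left(S{\left(W 1 \right)} \right)} - k{\left(68,-27 \right)} = \frac{5}{2} - 52 = - \frac{99}{2}$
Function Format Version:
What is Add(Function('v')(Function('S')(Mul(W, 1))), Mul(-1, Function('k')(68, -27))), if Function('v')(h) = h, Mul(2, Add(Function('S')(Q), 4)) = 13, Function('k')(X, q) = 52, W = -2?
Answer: Rational(-99, 2) ≈ -49.500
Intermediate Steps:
Function('S')(Q) = Rational(5, 2) (Function('S')(Q) = Add(-4, Mul(Rational(1, 2), 13)) = Add(-4, Rational(13, 2)) = Rational(5, 2))
Add(Function('v')(Function('S')(Mul(W, 1))), Mul(-1, Function('k')(68, -27))) = Add(Rational(5, 2), Mul(-1, 52)) = Add(Rational(5, 2), -52) = Rational(-99, 2)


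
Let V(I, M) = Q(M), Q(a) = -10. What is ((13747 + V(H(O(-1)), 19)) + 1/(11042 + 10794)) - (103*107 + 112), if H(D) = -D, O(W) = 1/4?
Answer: 56860945/21836 ≈ 2604.0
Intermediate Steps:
O(W) = ¼
V(I, M) = -10
((13747 + V(H(O(-1)), 19)) + 1/(11042 + 10794)) - (103*107 + 112) = ((13747 - 10) + 1/(11042 + 10794)) - (103*107 + 112) = (13737 + 1/21836) - (11021 + 112) = (13737 + 1/21836) - 1*11133 = 299961133/21836 - 11133 = 56860945/21836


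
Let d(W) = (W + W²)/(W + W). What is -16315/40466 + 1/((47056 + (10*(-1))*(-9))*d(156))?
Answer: -60381138249/149763087826 ≈ -0.40318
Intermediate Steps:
d(W) = (W + W²)/(2*W) (d(W) = (W + W²)/((2*W)) = (W + W²)*(1/(2*W)) = (W + W²)/(2*W))
-16315/40466 + 1/((47056 + (10*(-1))*(-9))*d(156)) = -16315/40466 + 1/((47056 + (10*(-1))*(-9))*(½ + (½)*156)) = -16315*1/40466 + 1/((47056 - 10*(-9))*(½ + 78)) = -16315/40466 + 1/((47056 + 90)*(157/2)) = -16315/40466 + (2/157)/47146 = -16315/40466 + (1/47146)*(2/157) = -16315/40466 + 1/3700961 = -60381138249/149763087826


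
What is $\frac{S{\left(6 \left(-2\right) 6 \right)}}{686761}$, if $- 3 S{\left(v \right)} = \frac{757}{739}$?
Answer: $- \frac{757}{1522549137} \approx -4.9719 \cdot 10^{-7}$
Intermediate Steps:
$S{\left(v \right)} = - \frac{757}{2217}$ ($S{\left(v \right)} = - \frac{757 \cdot \frac{1}{739}}{3} = \left(- \frac{1}{3}\right) \frac{757}{739} = - \frac{757}{2217}$)
$\frac{S{\left(6 \left(-2\right) 6 \right)}}{686761} = - \frac{757}{2217 \cdot 686761} = \left(- \frac{757}{2217}\right) \frac{1}{686761} = - \frac{757}{1522549137}$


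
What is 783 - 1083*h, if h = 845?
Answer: -914352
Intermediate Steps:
783 - 1083*h = 783 - 1083*845 = 783 - 915135 = -914352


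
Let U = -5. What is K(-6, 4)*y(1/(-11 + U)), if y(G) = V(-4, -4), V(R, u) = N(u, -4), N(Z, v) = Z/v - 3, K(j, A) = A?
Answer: -8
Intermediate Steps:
N(Z, v) = -3 + Z/v (N(Z, v) = Z/v - 3 = -3 + Z/v)
V(R, u) = -3 - u/4 (V(R, u) = -3 + u/(-4) = -3 + u*(-¼) = -3 - u/4)
y(G) = -2 (y(G) = -3 - ¼*(-4) = -3 + 1 = -2)
K(-6, 4)*y(1/(-11 + U)) = 4*(-2) = -8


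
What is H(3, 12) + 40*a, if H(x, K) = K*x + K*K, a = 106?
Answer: 4420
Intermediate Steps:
H(x, K) = K² + K*x (H(x, K) = K*x + K² = K² + K*x)
H(3, 12) + 40*a = 12*(12 + 3) + 40*106 = 12*15 + 4240 = 180 + 4240 = 4420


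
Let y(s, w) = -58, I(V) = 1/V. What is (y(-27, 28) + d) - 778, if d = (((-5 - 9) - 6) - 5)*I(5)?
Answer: -841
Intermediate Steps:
I(V) = 1/V
d = -5 (d = (((-5 - 9) - 6) - 5)/5 = ((-14 - 6) - 5)*(1/5) = (-20 - 5)*(1/5) = -25*1/5 = -5)
(y(-27, 28) + d) - 778 = (-58 - 5) - 778 = -63 - 778 = -841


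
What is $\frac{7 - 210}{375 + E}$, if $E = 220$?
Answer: $- \frac{29}{85} \approx -0.34118$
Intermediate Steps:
$\frac{7 - 210}{375 + E} = \frac{7 - 210}{375 + 220} = - \frac{203}{595} = \left(-203\right) \frac{1}{595} = - \frac{29}{85}$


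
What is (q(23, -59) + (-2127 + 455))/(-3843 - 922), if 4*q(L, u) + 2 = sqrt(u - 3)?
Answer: 669/1906 - I*sqrt(62)/19060 ≈ 0.351 - 0.00041312*I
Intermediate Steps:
q(L, u) = -1/2 + sqrt(-3 + u)/4 (q(L, u) = -1/2 + sqrt(u - 3)/4 = -1/2 + sqrt(-3 + u)/4)
(q(23, -59) + (-2127 + 455))/(-3843 - 922) = ((-1/2 + sqrt(-3 - 59)/4) + (-2127 + 455))/(-3843 - 922) = ((-1/2 + sqrt(-62)/4) - 1672)/(-4765) = ((-1/2 + (I*sqrt(62))/4) - 1672)*(-1/4765) = ((-1/2 + I*sqrt(62)/4) - 1672)*(-1/4765) = (-3345/2 + I*sqrt(62)/4)*(-1/4765) = 669/1906 - I*sqrt(62)/19060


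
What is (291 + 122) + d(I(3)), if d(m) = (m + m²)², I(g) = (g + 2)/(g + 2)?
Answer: 417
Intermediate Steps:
I(g) = 1 (I(g) = (2 + g)/(2 + g) = 1)
(291 + 122) + d(I(3)) = (291 + 122) + 1²*(1 + 1)² = 413 + 1*2² = 413 + 1*4 = 413 + 4 = 417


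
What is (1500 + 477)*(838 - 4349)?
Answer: -6941247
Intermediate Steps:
(1500 + 477)*(838 - 4349) = 1977*(-3511) = -6941247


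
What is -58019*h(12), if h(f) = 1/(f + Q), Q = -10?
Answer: -58019/2 ≈ -29010.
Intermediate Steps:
h(f) = 1/(-10 + f) (h(f) = 1/(f - 10) = 1/(-10 + f))
-58019*h(12) = -58019/(-10 + 12) = -58019/2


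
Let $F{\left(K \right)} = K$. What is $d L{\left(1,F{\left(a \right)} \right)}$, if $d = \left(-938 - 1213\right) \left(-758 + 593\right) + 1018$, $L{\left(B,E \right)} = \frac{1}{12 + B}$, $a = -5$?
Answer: $\frac{355933}{13} \approx 27379.0$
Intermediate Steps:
$d = 355933$ ($d = \left(-2151\right) \left(-165\right) + 1018 = 354915 + 1018 = 355933$)
$d L{\left(1,F{\left(a \right)} \right)} = \frac{355933}{12 + 1} = \frac{355933}{13}$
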